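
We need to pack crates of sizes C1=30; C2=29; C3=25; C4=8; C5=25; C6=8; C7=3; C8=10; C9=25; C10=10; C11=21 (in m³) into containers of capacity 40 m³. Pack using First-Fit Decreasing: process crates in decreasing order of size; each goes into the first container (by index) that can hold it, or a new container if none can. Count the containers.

Sorted descending: 30, 29, 25, 25, 25, 21, 10, 10, 8, 8, 3.
Put 30 m³ in container 1; 10 m³ remain.
Put 29 m³ in container 2; 11 m³ remain.
Put 25 m³ in container 3; 15 m³ remain.
Put 25 m³ in container 4; 15 m³ remain.
Put 25 m³ in container 5; 15 m³ remain.
Put 21 m³ in container 6; 19 m³ remain.
Put 10 m³ in container 1; 0 m³ remain.
Put 10 m³ in container 2; 1 m³ remain.
Put 8 m³ in container 3; 7 m³ remain.
Put 8 m³ in container 4; 7 m³ remain.
Put 3 m³ in container 3; 4 m³ remain.

6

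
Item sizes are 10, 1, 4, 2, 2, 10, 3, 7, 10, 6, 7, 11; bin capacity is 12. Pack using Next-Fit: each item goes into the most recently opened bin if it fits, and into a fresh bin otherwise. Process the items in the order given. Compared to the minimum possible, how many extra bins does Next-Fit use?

Next-Fit: [10,1] [4,2,2] [10] [3,7] [10] [6] [7] [11] → 8 bins.
Total size 73; any packing needs at least ⌈73/12⌉ = 7 bins.
An optimal packing achieves that bound: [11,1] [10,2] [10,2] [10] [7,4] [7,3] [6] → 7 bins.
Excess: 8 − 7 = 1.

1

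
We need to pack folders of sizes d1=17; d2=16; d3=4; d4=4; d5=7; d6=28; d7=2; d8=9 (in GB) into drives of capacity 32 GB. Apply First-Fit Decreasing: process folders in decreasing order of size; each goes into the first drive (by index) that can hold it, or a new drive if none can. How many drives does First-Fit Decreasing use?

Sorted descending: 28, 17, 16, 9, 7, 4, 4, 2.
Put 28 GB in drive 1; 4 GB remain.
Put 17 GB in drive 2; 15 GB remain.
Put 16 GB in drive 3; 16 GB remain.
Put 9 GB in drive 2; 6 GB remain.
Put 7 GB in drive 3; 9 GB remain.
Put 4 GB in drive 1; 0 GB remain.
Put 4 GB in drive 2; 2 GB remain.
Put 2 GB in drive 2; 0 GB remain.
Final drives: [28,4] [17,9,4,2] [16,7].

3 drives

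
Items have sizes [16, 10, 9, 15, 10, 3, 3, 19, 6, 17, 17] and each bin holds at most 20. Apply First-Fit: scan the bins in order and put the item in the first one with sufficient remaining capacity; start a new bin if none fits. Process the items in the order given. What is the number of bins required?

bin 1: place 16, 4 left
bin 2: place 10, 10 left
bin 2: place 9, 1 left
bin 3: place 15, 5 left
bin 4: place 10, 10 left
bin 1: place 3, 1 left
bin 3: place 3, 2 left
bin 5: place 19, 1 left
bin 4: place 6, 4 left
bin 6: place 17, 3 left
bin 7: place 17, 3 left

7 bins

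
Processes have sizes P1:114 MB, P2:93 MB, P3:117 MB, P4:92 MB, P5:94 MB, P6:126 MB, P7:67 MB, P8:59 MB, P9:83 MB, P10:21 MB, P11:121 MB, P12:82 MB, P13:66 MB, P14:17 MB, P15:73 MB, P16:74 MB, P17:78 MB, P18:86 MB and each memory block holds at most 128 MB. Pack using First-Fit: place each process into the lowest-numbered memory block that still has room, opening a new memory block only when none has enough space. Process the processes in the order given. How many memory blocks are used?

15

memory block 1: place P1 (114 MB), 14 MB left
memory block 2: place P2 (93 MB), 35 MB left
memory block 3: place P3 (117 MB), 11 MB left
memory block 4: place P4 (92 MB), 36 MB left
memory block 5: place P5 (94 MB), 34 MB left
memory block 6: place P6 (126 MB), 2 MB left
memory block 7: place P7 (67 MB), 61 MB left
memory block 7: place P8 (59 MB), 2 MB left
memory block 8: place P9 (83 MB), 45 MB left
memory block 2: place P10 (21 MB), 14 MB left
memory block 9: place P11 (121 MB), 7 MB left
memory block 10: place P12 (82 MB), 46 MB left
memory block 11: place P13 (66 MB), 62 MB left
memory block 4: place P14 (17 MB), 19 MB left
memory block 12: place P15 (73 MB), 55 MB left
memory block 13: place P16 (74 MB), 54 MB left
memory block 14: place P17 (78 MB), 50 MB left
memory block 15: place P18 (86 MB), 42 MB left
Final memory blocks: [114] [93,21] [117] [92,17] [94] [126] [67,59] [83] [121] [82] [66] [73] [74] [78] [86].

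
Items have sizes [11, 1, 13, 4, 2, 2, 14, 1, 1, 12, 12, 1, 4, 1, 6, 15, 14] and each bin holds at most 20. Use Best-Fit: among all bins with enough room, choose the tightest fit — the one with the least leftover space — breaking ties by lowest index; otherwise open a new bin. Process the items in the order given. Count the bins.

7

bin 1: place 11, 9 left
bin 1: place 1, 8 left
bin 2: place 13, 7 left
bin 2: place 4, 3 left
bin 2: place 2, 1 left
bin 1: place 2, 6 left
bin 3: place 14, 6 left
bin 2: place 1, 0 left
bin 1: place 1, 5 left
bin 4: place 12, 8 left
bin 5: place 12, 8 left
bin 1: place 1, 4 left
bin 1: place 4, 0 left
bin 3: place 1, 5 left
bin 4: place 6, 2 left
bin 6: place 15, 5 left
bin 7: place 14, 6 left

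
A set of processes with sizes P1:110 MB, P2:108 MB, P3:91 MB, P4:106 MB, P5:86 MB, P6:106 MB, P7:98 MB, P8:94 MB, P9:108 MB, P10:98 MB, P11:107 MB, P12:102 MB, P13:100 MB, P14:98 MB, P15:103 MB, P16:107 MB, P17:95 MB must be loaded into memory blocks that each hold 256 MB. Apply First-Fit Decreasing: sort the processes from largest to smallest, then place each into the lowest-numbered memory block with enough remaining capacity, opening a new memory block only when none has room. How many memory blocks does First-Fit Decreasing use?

Sorted descending: 110, 108, 108, 107, 107, 106, 106, 103, 102, 100, 98, 98, 98, 95, 94, 91, 86.
memory block 1: place 110 MB, 146 MB left
memory block 1: place 108 MB, 38 MB left
memory block 2: place 108 MB, 148 MB left
memory block 2: place 107 MB, 41 MB left
memory block 3: place 107 MB, 149 MB left
memory block 3: place 106 MB, 43 MB left
memory block 4: place 106 MB, 150 MB left
memory block 4: place 103 MB, 47 MB left
memory block 5: place 102 MB, 154 MB left
memory block 5: place 100 MB, 54 MB left
memory block 6: place 98 MB, 158 MB left
memory block 6: place 98 MB, 60 MB left
memory block 7: place 98 MB, 158 MB left
memory block 7: place 95 MB, 63 MB left
memory block 8: place 94 MB, 162 MB left
memory block 8: place 91 MB, 71 MB left
memory block 9: place 86 MB, 170 MB left
Final memory blocks: [110,108] [108,107] [107,106] [106,103] [102,100] [98,98] [98,95] [94,91] [86].

9 memory blocks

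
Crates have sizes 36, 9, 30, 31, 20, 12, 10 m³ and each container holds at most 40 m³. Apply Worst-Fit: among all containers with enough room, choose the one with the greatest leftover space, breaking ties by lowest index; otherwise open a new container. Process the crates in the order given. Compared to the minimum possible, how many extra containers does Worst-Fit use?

Worst-Fit: [36] [9,30] [31] [20,12] [10] → 5 containers.
Total size 148 m³; any packing needs at least ⌈148/40⌉ = 4 containers.
An optimal packing achieves that bound: [36] [31,9] [30,10] [20,12] → 4 containers.
Excess: 5 − 4 = 1.

1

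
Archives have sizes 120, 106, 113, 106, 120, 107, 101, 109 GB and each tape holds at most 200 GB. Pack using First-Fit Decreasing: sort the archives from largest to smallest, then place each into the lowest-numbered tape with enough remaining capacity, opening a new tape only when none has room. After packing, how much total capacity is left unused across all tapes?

718

Sorted descending: 120, 120, 113, 109, 107, 106, 106, 101.
tape 1: place 120 GB, 80 GB left
tape 2: place 120 GB, 80 GB left
tape 3: place 113 GB, 87 GB left
tape 4: place 109 GB, 91 GB left
tape 5: place 107 GB, 93 GB left
tape 6: place 106 GB, 94 GB left
tape 7: place 106 GB, 94 GB left
tape 8: place 101 GB, 99 GB left
8 tapes × 200 GB = 1600 GB; used 882 GB; unused 718 GB.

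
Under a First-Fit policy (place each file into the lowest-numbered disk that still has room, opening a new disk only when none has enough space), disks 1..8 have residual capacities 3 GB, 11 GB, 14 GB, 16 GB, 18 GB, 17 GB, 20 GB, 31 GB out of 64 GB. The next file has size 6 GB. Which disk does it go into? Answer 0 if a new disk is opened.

Disks with room: disk 2 (11 GB), disk 3 (14 GB), disk 4 (16 GB), disk 5 (18 GB), disk 6 (17 GB), disk 7 (20 GB), disk 8 (31 GB).
The first with room is disk 2.

2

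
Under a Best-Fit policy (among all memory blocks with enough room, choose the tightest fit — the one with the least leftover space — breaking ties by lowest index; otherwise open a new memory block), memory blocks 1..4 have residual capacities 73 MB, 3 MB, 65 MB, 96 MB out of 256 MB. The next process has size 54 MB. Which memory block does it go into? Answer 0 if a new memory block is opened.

Memory blocks with room: memory block 1 (73 MB), memory block 3 (65 MB), memory block 4 (96 MB).
Tightest fit is memory block 3 with 65 MB free.

3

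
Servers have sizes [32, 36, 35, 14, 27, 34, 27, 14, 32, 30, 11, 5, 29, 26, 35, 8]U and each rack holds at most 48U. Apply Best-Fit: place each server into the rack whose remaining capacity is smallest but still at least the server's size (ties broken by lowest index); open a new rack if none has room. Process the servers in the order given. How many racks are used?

11

32U → rack 1 (remaining 16U)
36U → rack 2 (remaining 12U)
35U → rack 3 (remaining 13U)
14U → rack 1 (remaining 2U)
27U → rack 4 (remaining 21U)
34U → rack 5 (remaining 14U)
27U → rack 6 (remaining 21U)
14U → rack 5 (remaining 0U)
32U → rack 7 (remaining 16U)
30U → rack 8 (remaining 18U)
11U → rack 2 (remaining 1U)
5U → rack 3 (remaining 8U)
29U → rack 9 (remaining 19U)
26U → rack 10 (remaining 22U)
35U → rack 11 (remaining 13U)
8U → rack 3 (remaining 0U)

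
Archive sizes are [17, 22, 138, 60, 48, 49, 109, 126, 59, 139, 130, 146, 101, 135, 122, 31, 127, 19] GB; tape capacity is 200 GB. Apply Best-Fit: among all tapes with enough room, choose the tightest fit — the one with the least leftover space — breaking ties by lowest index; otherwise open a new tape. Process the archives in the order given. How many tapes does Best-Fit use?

11

17 GB → tape 1 (remaining 183 GB)
22 GB → tape 1 (remaining 161 GB)
138 GB → tape 1 (remaining 23 GB)
60 GB → tape 2 (remaining 140 GB)
48 GB → tape 2 (remaining 92 GB)
49 GB → tape 2 (remaining 43 GB)
109 GB → tape 3 (remaining 91 GB)
126 GB → tape 4 (remaining 74 GB)
59 GB → tape 4 (remaining 15 GB)
139 GB → tape 5 (remaining 61 GB)
130 GB → tape 6 (remaining 70 GB)
146 GB → tape 7 (remaining 54 GB)
101 GB → tape 8 (remaining 99 GB)
135 GB → tape 9 (remaining 65 GB)
122 GB → tape 10 (remaining 78 GB)
31 GB → tape 2 (remaining 12 GB)
127 GB → tape 11 (remaining 73 GB)
19 GB → tape 1 (remaining 4 GB)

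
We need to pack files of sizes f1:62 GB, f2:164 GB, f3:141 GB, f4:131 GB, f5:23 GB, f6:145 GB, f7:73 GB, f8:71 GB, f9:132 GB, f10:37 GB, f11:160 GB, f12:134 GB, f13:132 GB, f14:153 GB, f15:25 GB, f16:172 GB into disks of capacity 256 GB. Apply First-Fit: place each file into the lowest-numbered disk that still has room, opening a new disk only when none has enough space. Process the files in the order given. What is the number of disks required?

f1 (62 GB) → disk 1 (remaining 194 GB)
f2 (164 GB) → disk 1 (remaining 30 GB)
f3 (141 GB) → disk 2 (remaining 115 GB)
f4 (131 GB) → disk 3 (remaining 125 GB)
f5 (23 GB) → disk 1 (remaining 7 GB)
f6 (145 GB) → disk 4 (remaining 111 GB)
f7 (73 GB) → disk 2 (remaining 42 GB)
f8 (71 GB) → disk 3 (remaining 54 GB)
f9 (132 GB) → disk 5 (remaining 124 GB)
f10 (37 GB) → disk 2 (remaining 5 GB)
f11 (160 GB) → disk 6 (remaining 96 GB)
f12 (134 GB) → disk 7 (remaining 122 GB)
f13 (132 GB) → disk 8 (remaining 124 GB)
f14 (153 GB) → disk 9 (remaining 103 GB)
f15 (25 GB) → disk 3 (remaining 29 GB)
f16 (172 GB) → disk 10 (remaining 84 GB)

10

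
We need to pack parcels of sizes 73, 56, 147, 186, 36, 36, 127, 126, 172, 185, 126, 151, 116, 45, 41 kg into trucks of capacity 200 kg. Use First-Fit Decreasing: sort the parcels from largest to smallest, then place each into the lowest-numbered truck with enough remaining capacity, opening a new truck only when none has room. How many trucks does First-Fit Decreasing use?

9

Sorted descending: 186, 185, 172, 151, 147, 127, 126, 126, 116, 73, 56, 45, 41, 36, 36.
Put 186 kg in truck 1; 14 kg remain.
Put 185 kg in truck 2; 15 kg remain.
Put 172 kg in truck 3; 28 kg remain.
Put 151 kg in truck 4; 49 kg remain.
Put 147 kg in truck 5; 53 kg remain.
Put 127 kg in truck 6; 73 kg remain.
Put 126 kg in truck 7; 74 kg remain.
Put 126 kg in truck 8; 74 kg remain.
Put 116 kg in truck 9; 84 kg remain.
Put 73 kg in truck 6; 0 kg remain.
Put 56 kg in truck 7; 18 kg remain.
Put 45 kg in truck 4; 4 kg remain.
Put 41 kg in truck 5; 12 kg remain.
Put 36 kg in truck 8; 38 kg remain.
Put 36 kg in truck 8; 2 kg remain.
Final trucks: [186] [185] [172] [151,45] [147,41] [127,73] [126,56] [126,36,36] [116].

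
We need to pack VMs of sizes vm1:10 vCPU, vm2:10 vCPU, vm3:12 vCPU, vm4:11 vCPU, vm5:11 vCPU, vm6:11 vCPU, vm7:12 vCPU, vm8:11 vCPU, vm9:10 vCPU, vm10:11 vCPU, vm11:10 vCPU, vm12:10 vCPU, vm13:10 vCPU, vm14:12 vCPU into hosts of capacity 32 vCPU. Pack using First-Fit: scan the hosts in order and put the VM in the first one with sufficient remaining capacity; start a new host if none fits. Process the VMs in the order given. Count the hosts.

vm1 (10 vCPU) → host 1 (remaining 22 vCPU)
vm2 (10 vCPU) → host 1 (remaining 12 vCPU)
vm3 (12 vCPU) → host 1 (remaining 0 vCPU)
vm4 (11 vCPU) → host 2 (remaining 21 vCPU)
vm5 (11 vCPU) → host 2 (remaining 10 vCPU)
vm6 (11 vCPU) → host 3 (remaining 21 vCPU)
vm7 (12 vCPU) → host 3 (remaining 9 vCPU)
vm8 (11 vCPU) → host 4 (remaining 21 vCPU)
vm9 (10 vCPU) → host 2 (remaining 0 vCPU)
vm10 (11 vCPU) → host 4 (remaining 10 vCPU)
vm11 (10 vCPU) → host 4 (remaining 0 vCPU)
vm12 (10 vCPU) → host 5 (remaining 22 vCPU)
vm13 (10 vCPU) → host 5 (remaining 12 vCPU)
vm14 (12 vCPU) → host 5 (remaining 0 vCPU)

5 hosts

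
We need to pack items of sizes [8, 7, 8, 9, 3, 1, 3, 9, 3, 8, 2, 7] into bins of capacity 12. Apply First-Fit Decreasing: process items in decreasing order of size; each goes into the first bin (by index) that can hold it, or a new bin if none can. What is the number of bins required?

7 bins

Sorted descending: 9, 9, 8, 8, 8, 7, 7, 3, 3, 3, 2, 1.
bin 1: place 9, 3 left
bin 2: place 9, 3 left
bin 3: place 8, 4 left
bin 4: place 8, 4 left
bin 5: place 8, 4 left
bin 6: place 7, 5 left
bin 7: place 7, 5 left
bin 1: place 3, 0 left
bin 2: place 3, 0 left
bin 3: place 3, 1 left
bin 4: place 2, 2 left
bin 3: place 1, 0 left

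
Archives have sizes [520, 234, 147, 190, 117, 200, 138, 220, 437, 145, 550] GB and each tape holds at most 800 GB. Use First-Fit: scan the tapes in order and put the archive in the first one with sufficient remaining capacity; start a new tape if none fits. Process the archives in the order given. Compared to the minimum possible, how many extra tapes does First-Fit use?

First-Fit: [520,234] [147,190,117,200,138] [220,437] [145,550] → 4 tapes.
Total size 2898 GB; any packing needs at least ⌈2898/800⌉ = 4 tapes.
So 4 is already optimal.

0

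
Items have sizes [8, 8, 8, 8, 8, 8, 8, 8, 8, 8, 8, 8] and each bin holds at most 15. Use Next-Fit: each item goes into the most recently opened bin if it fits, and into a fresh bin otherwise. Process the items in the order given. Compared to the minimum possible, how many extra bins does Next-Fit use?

0

Next-Fit: [8] [8] [8] [8] [8] [8] [8] [8] [8] [8] [8] [8] → 12 bins.
12 items exceed 7.5 (half the capacity), and no two of those can share a bin, so at least 12 bins are needed.
So 12 is already optimal.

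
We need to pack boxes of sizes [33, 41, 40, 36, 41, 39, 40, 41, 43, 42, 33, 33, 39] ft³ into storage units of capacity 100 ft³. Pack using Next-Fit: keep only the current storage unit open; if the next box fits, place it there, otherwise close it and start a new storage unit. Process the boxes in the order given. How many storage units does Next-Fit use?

storage unit 1: place 33 ft³, 67 ft³ left
storage unit 1: place 41 ft³, 26 ft³ left
storage unit 2: place 40 ft³, 60 ft³ left
storage unit 2: place 36 ft³, 24 ft³ left
storage unit 3: place 41 ft³, 59 ft³ left
storage unit 3: place 39 ft³, 20 ft³ left
storage unit 4: place 40 ft³, 60 ft³ left
storage unit 4: place 41 ft³, 19 ft³ left
storage unit 5: place 43 ft³, 57 ft³ left
storage unit 5: place 42 ft³, 15 ft³ left
storage unit 6: place 33 ft³, 67 ft³ left
storage unit 6: place 33 ft³, 34 ft³ left
storage unit 7: place 39 ft³, 61 ft³ left

7 storage units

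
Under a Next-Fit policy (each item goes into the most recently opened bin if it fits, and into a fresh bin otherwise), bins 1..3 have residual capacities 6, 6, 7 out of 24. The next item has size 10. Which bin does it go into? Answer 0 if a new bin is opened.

Next-Fit only looks at bin 3, which has 7 free.
10 does not fit, so a new bin is opened.

0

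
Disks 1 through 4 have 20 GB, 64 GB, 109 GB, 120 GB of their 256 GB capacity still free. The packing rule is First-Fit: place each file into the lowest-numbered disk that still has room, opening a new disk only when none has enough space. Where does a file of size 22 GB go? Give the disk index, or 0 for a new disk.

2

Disks with room: disk 2 (64 GB), disk 3 (109 GB), disk 4 (120 GB).
The first with room is disk 2.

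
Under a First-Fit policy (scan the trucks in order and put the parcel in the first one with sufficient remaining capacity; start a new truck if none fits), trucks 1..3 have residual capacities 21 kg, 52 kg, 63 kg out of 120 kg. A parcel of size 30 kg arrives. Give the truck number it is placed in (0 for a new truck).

Trucks with room: truck 2 (52 kg), truck 3 (63 kg).
The first with room is truck 2.

2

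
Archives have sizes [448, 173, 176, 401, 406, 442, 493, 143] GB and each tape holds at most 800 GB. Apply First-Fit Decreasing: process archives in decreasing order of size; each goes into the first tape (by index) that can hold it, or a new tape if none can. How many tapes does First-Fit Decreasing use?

Sorted descending: 493, 448, 442, 406, 401, 176, 173, 143.
493 GB → tape 1 (remaining 307 GB)
448 GB → tape 2 (remaining 352 GB)
442 GB → tape 3 (remaining 358 GB)
406 GB → tape 4 (remaining 394 GB)
401 GB → tape 5 (remaining 399 GB)
176 GB → tape 1 (remaining 131 GB)
173 GB → tape 2 (remaining 179 GB)
143 GB → tape 2 (remaining 36 GB)

5 tapes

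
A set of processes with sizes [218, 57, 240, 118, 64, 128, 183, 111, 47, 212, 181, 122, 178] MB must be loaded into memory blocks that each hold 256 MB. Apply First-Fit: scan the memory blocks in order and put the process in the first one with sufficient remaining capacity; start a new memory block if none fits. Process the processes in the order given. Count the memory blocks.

218 MB → memory block 1 (remaining 38 MB)
57 MB → memory block 2 (remaining 199 MB)
240 MB → memory block 3 (remaining 16 MB)
118 MB → memory block 2 (remaining 81 MB)
64 MB → memory block 2 (remaining 17 MB)
128 MB → memory block 4 (remaining 128 MB)
183 MB → memory block 5 (remaining 73 MB)
111 MB → memory block 4 (remaining 17 MB)
47 MB → memory block 5 (remaining 26 MB)
212 MB → memory block 6 (remaining 44 MB)
181 MB → memory block 7 (remaining 75 MB)
122 MB → memory block 8 (remaining 134 MB)
178 MB → memory block 9 (remaining 78 MB)

9 memory blocks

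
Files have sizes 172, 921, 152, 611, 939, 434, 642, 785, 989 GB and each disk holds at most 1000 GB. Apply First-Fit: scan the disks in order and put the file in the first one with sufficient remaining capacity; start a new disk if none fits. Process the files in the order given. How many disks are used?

Put 172 GB in disk 1; 828 GB remain.
Put 921 GB in disk 2; 79 GB remain.
Put 152 GB in disk 1; 676 GB remain.
Put 611 GB in disk 1; 65 GB remain.
Put 939 GB in disk 3; 61 GB remain.
Put 434 GB in disk 4; 566 GB remain.
Put 642 GB in disk 5; 358 GB remain.
Put 785 GB in disk 6; 215 GB remain.
Put 989 GB in disk 7; 11 GB remain.

7 disks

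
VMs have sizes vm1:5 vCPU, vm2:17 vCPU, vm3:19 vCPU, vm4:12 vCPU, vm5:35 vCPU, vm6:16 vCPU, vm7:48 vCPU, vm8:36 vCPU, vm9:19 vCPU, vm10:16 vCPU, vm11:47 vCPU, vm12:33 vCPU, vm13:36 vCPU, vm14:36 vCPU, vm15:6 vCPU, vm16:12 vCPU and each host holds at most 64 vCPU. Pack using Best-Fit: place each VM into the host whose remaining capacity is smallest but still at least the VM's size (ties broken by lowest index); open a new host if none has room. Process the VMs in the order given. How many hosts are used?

8

Put vm1 (5 vCPU) in host 1; 59 vCPU remain.
Put vm2 (17 vCPU) in host 1; 42 vCPU remain.
Put vm3 (19 vCPU) in host 1; 23 vCPU remain.
Put vm4 (12 vCPU) in host 1; 11 vCPU remain.
Put vm5 (35 vCPU) in host 2; 29 vCPU remain.
Put vm6 (16 vCPU) in host 2; 13 vCPU remain.
Put vm7 (48 vCPU) in host 3; 16 vCPU remain.
Put vm8 (36 vCPU) in host 4; 28 vCPU remain.
Put vm9 (19 vCPU) in host 4; 9 vCPU remain.
Put vm10 (16 vCPU) in host 3; 0 vCPU remain.
Put vm11 (47 vCPU) in host 5; 17 vCPU remain.
Put vm12 (33 vCPU) in host 6; 31 vCPU remain.
Put vm13 (36 vCPU) in host 7; 28 vCPU remain.
Put vm14 (36 vCPU) in host 8; 28 vCPU remain.
Put vm15 (6 vCPU) in host 4; 3 vCPU remain.
Put vm16 (12 vCPU) in host 2; 1 vCPU remain.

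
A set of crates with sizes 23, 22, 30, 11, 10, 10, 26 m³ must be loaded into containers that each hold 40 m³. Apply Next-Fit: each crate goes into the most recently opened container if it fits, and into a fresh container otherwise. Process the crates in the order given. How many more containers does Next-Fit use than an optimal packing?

1

Next-Fit: [23] [22] [30] [11,10,10] [26] → 5 containers.
Total size 132 m³; any packing needs at least ⌈132/40⌉ = 4 containers.
An optimal packing achieves that bound: [30,10] [26,11] [23,10] [22] → 4 containers.
Excess: 5 − 4 = 1.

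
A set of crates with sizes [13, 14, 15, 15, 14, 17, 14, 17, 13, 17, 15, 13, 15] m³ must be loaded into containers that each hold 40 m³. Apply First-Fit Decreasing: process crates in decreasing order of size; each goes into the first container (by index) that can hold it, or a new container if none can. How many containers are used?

6 containers

Sorted descending: 17, 17, 17, 15, 15, 15, 15, 14, 14, 14, 13, 13, 13.
container 1: place 17 m³, 23 m³ left
container 1: place 17 m³, 6 m³ left
container 2: place 17 m³, 23 m³ left
container 2: place 15 m³, 8 m³ left
container 3: place 15 m³, 25 m³ left
container 3: place 15 m³, 10 m³ left
container 4: place 15 m³, 25 m³ left
container 4: place 14 m³, 11 m³ left
container 5: place 14 m³, 26 m³ left
container 5: place 14 m³, 12 m³ left
container 6: place 13 m³, 27 m³ left
container 6: place 13 m³, 14 m³ left
container 6: place 13 m³, 1 m³ left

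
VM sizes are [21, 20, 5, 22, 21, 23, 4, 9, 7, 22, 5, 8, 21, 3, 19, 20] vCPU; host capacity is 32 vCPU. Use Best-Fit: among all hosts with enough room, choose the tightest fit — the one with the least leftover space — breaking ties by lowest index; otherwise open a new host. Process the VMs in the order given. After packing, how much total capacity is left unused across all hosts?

21 vCPU → host 1 (remaining 11 vCPU)
20 vCPU → host 2 (remaining 12 vCPU)
5 vCPU → host 1 (remaining 6 vCPU)
22 vCPU → host 3 (remaining 10 vCPU)
21 vCPU → host 4 (remaining 11 vCPU)
23 vCPU → host 5 (remaining 9 vCPU)
4 vCPU → host 1 (remaining 2 vCPU)
9 vCPU → host 5 (remaining 0 vCPU)
7 vCPU → host 3 (remaining 3 vCPU)
22 vCPU → host 6 (remaining 10 vCPU)
5 vCPU → host 6 (remaining 5 vCPU)
8 vCPU → host 4 (remaining 3 vCPU)
21 vCPU → host 7 (remaining 11 vCPU)
3 vCPU → host 3 (remaining 0 vCPU)
19 vCPU → host 8 (remaining 13 vCPU)
20 vCPU → host 9 (remaining 12 vCPU)
9 hosts × 32 vCPU = 288 vCPU; used 230 vCPU; unused 58 vCPU.

58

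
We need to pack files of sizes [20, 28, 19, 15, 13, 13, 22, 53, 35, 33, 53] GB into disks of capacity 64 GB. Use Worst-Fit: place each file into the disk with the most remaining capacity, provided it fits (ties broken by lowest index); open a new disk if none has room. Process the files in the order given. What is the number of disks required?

disk 1: place 20 GB, 44 GB left
disk 1: place 28 GB, 16 GB left
disk 2: place 19 GB, 45 GB left
disk 2: place 15 GB, 30 GB left
disk 2: place 13 GB, 17 GB left
disk 2: place 13 GB, 4 GB left
disk 3: place 22 GB, 42 GB left
disk 4: place 53 GB, 11 GB left
disk 3: place 35 GB, 7 GB left
disk 5: place 33 GB, 31 GB left
disk 6: place 53 GB, 11 GB left

6 disks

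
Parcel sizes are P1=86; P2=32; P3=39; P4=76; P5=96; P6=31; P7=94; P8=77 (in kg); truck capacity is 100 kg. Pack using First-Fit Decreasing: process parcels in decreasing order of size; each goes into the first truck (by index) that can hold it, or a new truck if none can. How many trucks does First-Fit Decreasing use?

7

Sorted descending: 96, 94, 86, 77, 76, 39, 32, 31.
96 kg → truck 1 (remaining 4 kg)
94 kg → truck 2 (remaining 6 kg)
86 kg → truck 3 (remaining 14 kg)
77 kg → truck 4 (remaining 23 kg)
76 kg → truck 5 (remaining 24 kg)
39 kg → truck 6 (remaining 61 kg)
32 kg → truck 6 (remaining 29 kg)
31 kg → truck 7 (remaining 69 kg)
Final trucks: [96] [94] [86] [77] [76] [39,32] [31].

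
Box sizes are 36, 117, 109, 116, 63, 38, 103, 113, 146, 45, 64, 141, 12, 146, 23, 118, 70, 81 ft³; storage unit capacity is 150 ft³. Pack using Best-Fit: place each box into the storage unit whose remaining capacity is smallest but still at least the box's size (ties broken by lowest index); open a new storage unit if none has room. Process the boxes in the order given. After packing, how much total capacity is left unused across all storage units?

36 ft³ → storage unit 1 (remaining 114 ft³)
117 ft³ → storage unit 2 (remaining 33 ft³)
109 ft³ → storage unit 1 (remaining 5 ft³)
116 ft³ → storage unit 3 (remaining 34 ft³)
63 ft³ → storage unit 4 (remaining 87 ft³)
38 ft³ → storage unit 4 (remaining 49 ft³)
103 ft³ → storage unit 5 (remaining 47 ft³)
113 ft³ → storage unit 6 (remaining 37 ft³)
146 ft³ → storage unit 7 (remaining 4 ft³)
45 ft³ → storage unit 5 (remaining 2 ft³)
64 ft³ → storage unit 8 (remaining 86 ft³)
141 ft³ → storage unit 9 (remaining 9 ft³)
12 ft³ → storage unit 2 (remaining 21 ft³)
146 ft³ → storage unit 10 (remaining 4 ft³)
23 ft³ → storage unit 3 (remaining 11 ft³)
118 ft³ → storage unit 11 (remaining 32 ft³)
70 ft³ → storage unit 8 (remaining 16 ft³)
81 ft³ → storage unit 12 (remaining 69 ft³)
12 storage units × 150 ft³ = 1800 ft³; used 1541 ft³; unused 259 ft³.

259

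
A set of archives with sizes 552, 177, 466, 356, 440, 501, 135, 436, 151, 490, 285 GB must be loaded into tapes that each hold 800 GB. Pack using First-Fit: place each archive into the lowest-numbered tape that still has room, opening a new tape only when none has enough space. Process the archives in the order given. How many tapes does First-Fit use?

6 tapes

Put 552 GB in tape 1; 248 GB remain.
Put 177 GB in tape 1; 71 GB remain.
Put 466 GB in tape 2; 334 GB remain.
Put 356 GB in tape 3; 444 GB remain.
Put 440 GB in tape 3; 4 GB remain.
Put 501 GB in tape 4; 299 GB remain.
Put 135 GB in tape 2; 199 GB remain.
Put 436 GB in tape 5; 364 GB remain.
Put 151 GB in tape 2; 48 GB remain.
Put 490 GB in tape 6; 310 GB remain.
Put 285 GB in tape 4; 14 GB remain.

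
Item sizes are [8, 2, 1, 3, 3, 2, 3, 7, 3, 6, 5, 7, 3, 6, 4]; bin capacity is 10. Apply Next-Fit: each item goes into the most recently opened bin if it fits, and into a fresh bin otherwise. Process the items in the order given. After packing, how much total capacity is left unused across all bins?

7

Put 8 in bin 1; 2 remain.
Put 2 in bin 1; 0 remain.
Put 1 in bin 2; 9 remain.
Put 3 in bin 2; 6 remain.
Put 3 in bin 2; 3 remain.
Put 2 in bin 2; 1 remain.
Put 3 in bin 3; 7 remain.
Put 7 in bin 3; 0 remain.
Put 3 in bin 4; 7 remain.
Put 6 in bin 4; 1 remain.
Put 5 in bin 5; 5 remain.
Put 7 in bin 6; 3 remain.
Put 3 in bin 6; 0 remain.
Put 6 in bin 7; 4 remain.
Put 4 in bin 7; 0 remain.
7 bins × 10 = 70; used 63; unused 7.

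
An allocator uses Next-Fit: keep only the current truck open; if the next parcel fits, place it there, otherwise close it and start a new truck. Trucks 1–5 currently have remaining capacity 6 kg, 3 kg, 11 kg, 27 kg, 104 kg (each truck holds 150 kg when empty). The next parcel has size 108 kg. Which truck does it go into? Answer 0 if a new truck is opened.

0

Next-Fit only looks at truck 5, which has 104 kg free.
108 kg does not fit, so a new truck is opened.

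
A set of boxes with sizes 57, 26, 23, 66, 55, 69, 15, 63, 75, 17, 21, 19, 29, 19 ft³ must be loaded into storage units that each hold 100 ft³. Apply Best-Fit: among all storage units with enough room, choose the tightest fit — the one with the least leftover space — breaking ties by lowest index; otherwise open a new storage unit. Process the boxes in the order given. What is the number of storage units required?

7 storage units

Put 57 ft³ in storage unit 1; 43 ft³ remain.
Put 26 ft³ in storage unit 1; 17 ft³ remain.
Put 23 ft³ in storage unit 2; 77 ft³ remain.
Put 66 ft³ in storage unit 2; 11 ft³ remain.
Put 55 ft³ in storage unit 3; 45 ft³ remain.
Put 69 ft³ in storage unit 4; 31 ft³ remain.
Put 15 ft³ in storage unit 1; 2 ft³ remain.
Put 63 ft³ in storage unit 5; 37 ft³ remain.
Put 75 ft³ in storage unit 6; 25 ft³ remain.
Put 17 ft³ in storage unit 6; 8 ft³ remain.
Put 21 ft³ in storage unit 4; 10 ft³ remain.
Put 19 ft³ in storage unit 5; 18 ft³ remain.
Put 29 ft³ in storage unit 3; 16 ft³ remain.
Put 19 ft³ in storage unit 7; 81 ft³ remain.
Final storage units: [57,26,15] [23,66] [55,29] [69,21] [63,19] [75,17] [19].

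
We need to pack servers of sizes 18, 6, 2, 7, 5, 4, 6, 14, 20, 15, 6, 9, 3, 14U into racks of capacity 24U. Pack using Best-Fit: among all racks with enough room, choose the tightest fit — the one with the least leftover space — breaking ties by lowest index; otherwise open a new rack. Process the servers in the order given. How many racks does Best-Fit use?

6 racks

rack 1: place 18U, 6U left
rack 1: place 6U, 0U left
rack 2: place 2U, 22U left
rack 2: place 7U, 15U left
rack 2: place 5U, 10U left
rack 2: place 4U, 6U left
rack 2: place 6U, 0U left
rack 3: place 14U, 10U left
rack 4: place 20U, 4U left
rack 5: place 15U, 9U left
rack 5: place 6U, 3U left
rack 3: place 9U, 1U left
rack 5: place 3U, 0U left
rack 6: place 14U, 10U left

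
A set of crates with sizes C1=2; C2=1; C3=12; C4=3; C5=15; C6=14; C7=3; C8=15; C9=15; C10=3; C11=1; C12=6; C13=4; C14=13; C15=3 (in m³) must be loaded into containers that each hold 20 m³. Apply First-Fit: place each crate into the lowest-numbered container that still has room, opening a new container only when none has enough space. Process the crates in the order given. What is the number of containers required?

6 containers

Put C1 (2 m³) in container 1; 18 m³ remain.
Put C2 (1 m³) in container 1; 17 m³ remain.
Put C3 (12 m³) in container 1; 5 m³ remain.
Put C4 (3 m³) in container 1; 2 m³ remain.
Put C5 (15 m³) in container 2; 5 m³ remain.
Put C6 (14 m³) in container 3; 6 m³ remain.
Put C7 (3 m³) in container 2; 2 m³ remain.
Put C8 (15 m³) in container 4; 5 m³ remain.
Put C9 (15 m³) in container 5; 5 m³ remain.
Put C10 (3 m³) in container 3; 3 m³ remain.
Put C11 (1 m³) in container 1; 1 m³ remain.
Put C12 (6 m³) in container 6; 14 m³ remain.
Put C13 (4 m³) in container 4; 1 m³ remain.
Put C14 (13 m³) in container 6; 1 m³ remain.
Put C15 (3 m³) in container 3; 0 m³ remain.
Final containers: [2,1,12,3,1] [15,3] [14,3,3] [15,4] [15] [6,13].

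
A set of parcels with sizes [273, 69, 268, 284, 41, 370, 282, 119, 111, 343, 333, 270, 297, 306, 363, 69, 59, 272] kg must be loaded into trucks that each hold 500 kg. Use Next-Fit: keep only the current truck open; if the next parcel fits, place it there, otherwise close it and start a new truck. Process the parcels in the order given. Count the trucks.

273 kg → truck 1 (remaining 227 kg)
69 kg → truck 1 (remaining 158 kg)
268 kg → truck 2 (remaining 232 kg)
284 kg → truck 3 (remaining 216 kg)
41 kg → truck 3 (remaining 175 kg)
370 kg → truck 4 (remaining 130 kg)
282 kg → truck 5 (remaining 218 kg)
119 kg → truck 5 (remaining 99 kg)
111 kg → truck 6 (remaining 389 kg)
343 kg → truck 6 (remaining 46 kg)
333 kg → truck 7 (remaining 167 kg)
270 kg → truck 8 (remaining 230 kg)
297 kg → truck 9 (remaining 203 kg)
306 kg → truck 10 (remaining 194 kg)
363 kg → truck 11 (remaining 137 kg)
69 kg → truck 11 (remaining 68 kg)
59 kg → truck 11 (remaining 9 kg)
272 kg → truck 12 (remaining 228 kg)
Final trucks: [273,69] [268] [284,41] [370] [282,119] [111,343] [333] [270] [297] [306] [363,69,59] [272].

12 trucks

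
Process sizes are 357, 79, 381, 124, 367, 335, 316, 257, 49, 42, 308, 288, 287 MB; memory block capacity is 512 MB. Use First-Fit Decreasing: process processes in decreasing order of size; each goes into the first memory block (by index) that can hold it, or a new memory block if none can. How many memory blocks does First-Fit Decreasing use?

9 memory blocks

Sorted descending: 381, 367, 357, 335, 316, 308, 288, 287, 257, 124, 79, 49, 42.
Put 381 MB in memory block 1; 131 MB remain.
Put 367 MB in memory block 2; 145 MB remain.
Put 357 MB in memory block 3; 155 MB remain.
Put 335 MB in memory block 4; 177 MB remain.
Put 316 MB in memory block 5; 196 MB remain.
Put 308 MB in memory block 6; 204 MB remain.
Put 288 MB in memory block 7; 224 MB remain.
Put 287 MB in memory block 8; 225 MB remain.
Put 257 MB in memory block 9; 255 MB remain.
Put 124 MB in memory block 1; 7 MB remain.
Put 79 MB in memory block 2; 66 MB remain.
Put 49 MB in memory block 2; 17 MB remain.
Put 42 MB in memory block 3; 113 MB remain.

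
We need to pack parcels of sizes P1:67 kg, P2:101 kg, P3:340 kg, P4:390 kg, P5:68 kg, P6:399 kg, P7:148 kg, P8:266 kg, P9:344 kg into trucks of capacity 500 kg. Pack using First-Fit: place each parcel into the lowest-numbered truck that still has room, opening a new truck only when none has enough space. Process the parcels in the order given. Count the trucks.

6 trucks

Put P1 (67 kg) in truck 1; 433 kg remain.
Put P2 (101 kg) in truck 1; 332 kg remain.
Put P3 (340 kg) in truck 2; 160 kg remain.
Put P4 (390 kg) in truck 3; 110 kg remain.
Put P5 (68 kg) in truck 1; 264 kg remain.
Put P6 (399 kg) in truck 4; 101 kg remain.
Put P7 (148 kg) in truck 1; 116 kg remain.
Put P8 (266 kg) in truck 5; 234 kg remain.
Put P9 (344 kg) in truck 6; 156 kg remain.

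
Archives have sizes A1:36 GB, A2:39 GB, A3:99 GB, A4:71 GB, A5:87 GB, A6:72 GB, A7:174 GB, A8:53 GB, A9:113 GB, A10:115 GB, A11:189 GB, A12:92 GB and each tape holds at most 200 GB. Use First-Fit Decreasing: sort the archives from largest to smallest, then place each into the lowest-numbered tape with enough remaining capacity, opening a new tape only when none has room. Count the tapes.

6 tapes

Sorted descending: 189, 174, 115, 113, 99, 92, 87, 72, 71, 53, 39, 36.
tape 1: place 189 GB, 11 GB left
tape 2: place 174 GB, 26 GB left
tape 3: place 115 GB, 85 GB left
tape 4: place 113 GB, 87 GB left
tape 5: place 99 GB, 101 GB left
tape 5: place 92 GB, 9 GB left
tape 4: place 87 GB, 0 GB left
tape 3: place 72 GB, 13 GB left
tape 6: place 71 GB, 129 GB left
tape 6: place 53 GB, 76 GB left
tape 6: place 39 GB, 37 GB left
tape 6: place 36 GB, 1 GB left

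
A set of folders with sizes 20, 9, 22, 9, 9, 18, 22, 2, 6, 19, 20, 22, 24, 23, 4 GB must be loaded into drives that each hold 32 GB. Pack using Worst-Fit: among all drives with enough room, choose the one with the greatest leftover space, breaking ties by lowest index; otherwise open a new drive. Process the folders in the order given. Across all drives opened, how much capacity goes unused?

59

20 GB → drive 1 (remaining 12 GB)
9 GB → drive 1 (remaining 3 GB)
22 GB → drive 2 (remaining 10 GB)
9 GB → drive 2 (remaining 1 GB)
9 GB → drive 3 (remaining 23 GB)
18 GB → drive 3 (remaining 5 GB)
22 GB → drive 4 (remaining 10 GB)
2 GB → drive 4 (remaining 8 GB)
6 GB → drive 4 (remaining 2 GB)
19 GB → drive 5 (remaining 13 GB)
20 GB → drive 6 (remaining 12 GB)
22 GB → drive 7 (remaining 10 GB)
24 GB → drive 8 (remaining 8 GB)
23 GB → drive 9 (remaining 9 GB)
4 GB → drive 5 (remaining 9 GB)
9 drives × 32 GB = 288 GB; used 229 GB; unused 59 GB.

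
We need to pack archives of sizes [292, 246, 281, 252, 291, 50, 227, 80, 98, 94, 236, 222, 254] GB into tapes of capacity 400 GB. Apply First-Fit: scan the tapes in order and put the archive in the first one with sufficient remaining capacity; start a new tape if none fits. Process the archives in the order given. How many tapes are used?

tape 1: place 292 GB, 108 GB left
tape 2: place 246 GB, 154 GB left
tape 3: place 281 GB, 119 GB left
tape 4: place 252 GB, 148 GB left
tape 5: place 291 GB, 109 GB left
tape 1: place 50 GB, 58 GB left
tape 6: place 227 GB, 173 GB left
tape 2: place 80 GB, 74 GB left
tape 3: place 98 GB, 21 GB left
tape 4: place 94 GB, 54 GB left
tape 7: place 236 GB, 164 GB left
tape 8: place 222 GB, 178 GB left
tape 9: place 254 GB, 146 GB left
Final tapes: [292,50] [246,80] [281,98] [252,94] [291] [227] [236] [222] [254].

9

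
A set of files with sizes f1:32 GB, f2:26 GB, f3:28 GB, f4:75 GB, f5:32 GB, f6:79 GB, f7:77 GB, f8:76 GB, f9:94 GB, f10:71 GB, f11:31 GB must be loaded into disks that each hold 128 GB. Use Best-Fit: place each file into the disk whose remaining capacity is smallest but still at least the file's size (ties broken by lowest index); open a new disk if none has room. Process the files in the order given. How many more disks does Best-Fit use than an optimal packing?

1

Best-Fit: [32,26,28,32] [75] [79] [77] [76] [94,31] [71] → 7 disks.
6 files exceed 64 GB (half the capacity), and no two of those can share a disk, so at least 6 disks are needed.
An optimal packing achieves that bound: [94,32] [79,32] [77,31] [76,28] [75,26] [71] → 6 disks.
Excess: 7 − 6 = 1.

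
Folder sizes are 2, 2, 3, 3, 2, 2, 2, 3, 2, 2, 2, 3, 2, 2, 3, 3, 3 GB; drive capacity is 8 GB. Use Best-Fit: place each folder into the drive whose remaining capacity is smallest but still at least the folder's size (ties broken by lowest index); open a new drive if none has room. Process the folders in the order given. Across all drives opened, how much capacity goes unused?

7

Put 2 GB in drive 1; 6 GB remain.
Put 2 GB in drive 1; 4 GB remain.
Put 3 GB in drive 1; 1 GB remain.
Put 3 GB in drive 2; 5 GB remain.
Put 2 GB in drive 2; 3 GB remain.
Put 2 GB in drive 2; 1 GB remain.
Put 2 GB in drive 3; 6 GB remain.
Put 3 GB in drive 3; 3 GB remain.
Put 2 GB in drive 3; 1 GB remain.
Put 2 GB in drive 4; 6 GB remain.
Put 2 GB in drive 4; 4 GB remain.
Put 3 GB in drive 4; 1 GB remain.
Put 2 GB in drive 5; 6 GB remain.
Put 2 GB in drive 5; 4 GB remain.
Put 3 GB in drive 5; 1 GB remain.
Put 3 GB in drive 6; 5 GB remain.
Put 3 GB in drive 6; 2 GB remain.
6 drives × 8 GB = 48 GB; used 41 GB; unused 7 GB.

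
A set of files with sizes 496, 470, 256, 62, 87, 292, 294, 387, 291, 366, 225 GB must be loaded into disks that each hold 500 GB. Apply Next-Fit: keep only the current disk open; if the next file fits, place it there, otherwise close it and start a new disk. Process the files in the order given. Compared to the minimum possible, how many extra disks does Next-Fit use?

1

Next-Fit: [496] [470] [256,62,87] [292] [294] [387] [291] [366] [225] → 9 disks.
8 files exceed 250 GB (half the capacity), and no two of those can share a disk, so at least 8 disks are needed.
An optimal packing achieves that bound: [496] [470] [387,87] [366,62] [294] [292] [291] [256,225] → 8 disks.
Excess: 9 − 8 = 1.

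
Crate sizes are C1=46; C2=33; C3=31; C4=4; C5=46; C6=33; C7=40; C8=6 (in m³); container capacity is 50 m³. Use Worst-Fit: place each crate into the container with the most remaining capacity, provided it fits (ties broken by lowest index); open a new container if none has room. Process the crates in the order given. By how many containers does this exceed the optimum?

Worst-Fit: [46] [33,6] [31,4] [46] [33] [40] → 6 containers.
6 crates exceed 25 m³ (half the capacity), and no two of those can share a container, so at least 6 containers are needed.
So 6 is already optimal.

0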